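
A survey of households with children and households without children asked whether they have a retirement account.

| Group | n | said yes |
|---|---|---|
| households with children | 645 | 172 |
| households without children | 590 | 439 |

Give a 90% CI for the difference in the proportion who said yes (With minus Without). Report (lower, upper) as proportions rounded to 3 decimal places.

Sample proportions: 172/645 = 0.2667, 439/590 = 0.7441.
Each SE is √(p̂(1−p̂)/n): √(0.2667·0.7333/645) = 0.01741 and √(0.7441·0.2559/590) = 0.01796.
SE(p̂₁ − p̂₂) = √(SE₁² + SE₂²) = √(0.0003031081 + 0.0003225616) = 0.02501, since the two samples are independent.
At 90% confidence z* = 1.645; margin = 1.645 × 0.02501 = 0.04114.
The difference is 0.2667 − 0.7441 = -0.4774, so the interval is -0.4774 ± 0.04114 = (-0.519, -0.436).

(-0.519, -0.436)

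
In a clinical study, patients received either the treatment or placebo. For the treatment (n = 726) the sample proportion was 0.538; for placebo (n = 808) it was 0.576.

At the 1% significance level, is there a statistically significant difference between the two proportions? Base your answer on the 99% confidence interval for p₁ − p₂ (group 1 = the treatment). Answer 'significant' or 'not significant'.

The two standard errors are √(0.5380×0.4620/726) = 0.01850 and √(0.5760×0.4240/808) = 0.01739.
Because the samples are independent, SE_diff = √(0.01850² + 0.01739²) = 0.02539.
Using z* = 2.576 for 99%, ME = 2.576 × 0.02539 = 0.06540.
p̂₁ − p̂₂ = -0.0380; interval -0.0380 ± 0.06540 gives (-0.10340, 0.02740).
The interval (-0.10340, 0.02740) contains 0, so the difference is not significant.

not significant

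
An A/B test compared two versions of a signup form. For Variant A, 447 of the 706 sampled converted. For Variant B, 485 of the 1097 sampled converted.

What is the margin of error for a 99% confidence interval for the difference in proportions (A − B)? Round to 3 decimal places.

Sample proportions: 447/706 = 0.6331, 485/1097 = 0.4421.
Each SE is √(p̂(1−p̂)/n): √(0.6331·0.3669/706) = 0.01814 and √(0.4421·0.5579/1097) = 0.01499.
SE(p̂₁ − p̂₂) = √(SE₁² + SE₂²) = √(0.0003290596 + 0.0002247001) = 0.02353, since the two samples are independent.
At 99% confidence z* = 2.576; margin = 2.576 × 0.02353 = 0.06061.

0.061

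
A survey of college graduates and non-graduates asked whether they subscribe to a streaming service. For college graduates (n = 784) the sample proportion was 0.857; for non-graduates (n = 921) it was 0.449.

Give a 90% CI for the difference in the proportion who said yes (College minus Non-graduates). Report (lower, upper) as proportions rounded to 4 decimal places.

SE₁ = √(p̂₁(1−p̂₁)/n₁) = √(0.8570·0.1430/784) = 0.01250; SE₂ = √(0.4490·0.5510/921) = 0.01639.
Independent samples: SE of the difference = √(SE₁² + SE₂²) = √(0.00015625 + 0.0002686321) = 0.02061.
z* for 90% confidence is 1.645, so the margin of error is 1.645 × 0.02061 = 0.03390.
Point estimate p̂₁ − p̂₂ = 0.8570 − 0.4490 = 0.4080.
0.4080 ± 0.03390 → (0.3741, 0.4419).

(0.3741, 0.4419)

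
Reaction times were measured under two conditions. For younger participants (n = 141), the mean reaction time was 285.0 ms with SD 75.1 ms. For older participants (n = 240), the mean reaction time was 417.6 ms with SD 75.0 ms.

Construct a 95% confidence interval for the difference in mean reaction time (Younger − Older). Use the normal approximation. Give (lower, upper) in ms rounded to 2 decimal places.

Standard errors of each mean: 75.1/√141 = 6.3246 and 75.0/√240 = 4.8412.
SE(x̄₁ − x̄₂) = √(6.3246² + 4.8412²) = 7.9648 for independent samples with unequal variances.
With z* = 1.960, the margin is 1.960 × 7.9648 = 15.6110.
x̄₁ − x̄₂ = 285.0 − 417.6 = -132.6000; the interval is -132.6000 ± 15.6110 = (-148.21, -116.99).

(-148.21, -116.99)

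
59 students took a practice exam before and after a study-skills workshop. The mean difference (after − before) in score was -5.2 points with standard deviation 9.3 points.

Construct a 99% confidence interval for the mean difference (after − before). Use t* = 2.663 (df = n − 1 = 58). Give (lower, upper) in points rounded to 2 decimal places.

This is a matched-pairs design, so SE = s_d/√n = 9.3/√59 = 1.2108.
Margin = 2.663 × 1.2108 = 3.2244; the interval is -5.2 ± 3.2244 = (-8.42, -1.98).

(-8.42, -1.98)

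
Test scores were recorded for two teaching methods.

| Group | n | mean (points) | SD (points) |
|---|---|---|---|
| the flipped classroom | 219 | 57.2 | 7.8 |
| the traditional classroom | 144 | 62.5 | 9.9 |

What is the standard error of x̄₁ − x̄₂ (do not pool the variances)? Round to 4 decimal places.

0.9790

Standard errors of each mean: 7.8/√219 = 0.5271 and 9.9/√144 = 0.8250.
SE(x̄₁ − x̄₂) = √(0.5271² + 0.8250²) = 0.9790 for independent samples with unequal variances.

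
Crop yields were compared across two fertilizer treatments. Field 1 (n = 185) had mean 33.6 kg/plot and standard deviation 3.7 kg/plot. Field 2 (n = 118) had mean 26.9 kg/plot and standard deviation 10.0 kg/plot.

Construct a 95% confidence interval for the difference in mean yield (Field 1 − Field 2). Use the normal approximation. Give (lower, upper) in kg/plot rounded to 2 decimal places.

Standard errors of each mean: 3.7/√185 = 0.2720 and 10.0/√118 = 0.9206.
SE(x̄₁ − x̄₂) = √(0.2720² + 0.9206²) = 0.9599 for independent samples with unequal variances.
With z* = 1.960, the margin is 1.960 × 0.9599 = 1.8814.
x̄₁ − x̄₂ = 33.6 − 26.9 = 6.7000; the interval is 6.7000 ± 1.8814 = (4.82, 8.58).

(4.82, 8.58)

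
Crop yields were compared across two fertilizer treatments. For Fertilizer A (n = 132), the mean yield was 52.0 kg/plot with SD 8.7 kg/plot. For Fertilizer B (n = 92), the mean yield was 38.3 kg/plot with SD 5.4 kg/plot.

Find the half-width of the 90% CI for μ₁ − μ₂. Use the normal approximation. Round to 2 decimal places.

Per-group SEs: s₁/√n₁ = 8.7/√132 = 0.7572, s₂/√n₂ = 5.4/√92 = 0.5630.
Unpooled SE of the difference: √(0.57335184 + 0.316969) = 0.9436.
Margin of error = z* · SE = 1.645 × 0.9436 = 1.5522.

1.55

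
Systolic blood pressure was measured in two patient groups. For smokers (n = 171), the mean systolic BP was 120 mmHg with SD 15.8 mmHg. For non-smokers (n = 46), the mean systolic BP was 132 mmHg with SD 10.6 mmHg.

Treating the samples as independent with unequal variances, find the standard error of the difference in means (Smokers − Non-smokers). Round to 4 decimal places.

1.9755

Per-group SEs: s₁/√n₁ = 15.8/√171 = 1.2083, s₂/√n₂ = 10.6/√46 = 1.5629.
Unpooled SE of the difference: √(1.45998889 + 2.44265641) = 1.9755.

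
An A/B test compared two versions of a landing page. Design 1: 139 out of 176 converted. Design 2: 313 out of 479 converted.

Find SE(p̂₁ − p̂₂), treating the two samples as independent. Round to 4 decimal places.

p̂₁ = 139/176 = 0.7898 and p̂₂ = 313/479 = 0.6534.
SE₁ = √(p̂₁(1−p̂₁)/n₁) = √(0.7898·0.2102/176) = 0.03071; SE₂ = √(0.6534·0.3466/479) = 0.02174.
Independent samples: SE of the difference = √(SE₁² + SE₂²) = √(0.0009431041 + 0.0004726276) = 0.03763.

0.0376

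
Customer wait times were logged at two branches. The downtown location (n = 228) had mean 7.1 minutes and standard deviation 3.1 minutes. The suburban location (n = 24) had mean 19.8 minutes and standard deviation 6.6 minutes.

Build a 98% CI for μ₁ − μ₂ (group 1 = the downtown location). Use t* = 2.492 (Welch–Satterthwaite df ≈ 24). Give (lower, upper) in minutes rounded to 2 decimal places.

SE₁ = s₁/√n₁ = 3.1/√228 = 0.2053; SE₂ = 6.6/√24 = 1.3472.
Independent samples, unequal variances: SE_diff = √(SE₁² + SE₂²) = √(0.04214809 + 1.81494784) = 1.3628.
t* = 2.492, so margin of error = 2.492 × 1.3628 = 3.3961.
Difference in means = 7.1 − 19.8 = -12.7000.
-12.7000 ± 3.3961 → (-16.10, -9.30).

(-16.10, -9.30)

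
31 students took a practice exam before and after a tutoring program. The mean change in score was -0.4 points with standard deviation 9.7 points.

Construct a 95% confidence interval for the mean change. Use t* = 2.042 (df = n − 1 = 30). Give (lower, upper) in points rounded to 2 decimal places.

(-3.96, 3.16)

Paired design: SE = s_d/√n = 9.7/√31 = 1.7422.
t* = 2.042; margin of error = 2.042 × 1.7422 = 3.5576.
-0.4 ± 3.5576 → (-3.96, 3.16).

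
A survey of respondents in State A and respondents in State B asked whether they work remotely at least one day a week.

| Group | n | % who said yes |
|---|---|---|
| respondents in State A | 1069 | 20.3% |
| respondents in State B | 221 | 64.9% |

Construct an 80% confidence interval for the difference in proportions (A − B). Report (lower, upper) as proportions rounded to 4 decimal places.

(-0.4901, -0.4019)

Each SE is √(p̂(1−p̂)/n): √(0.2030·0.7970/1069) = 0.01230 and √(0.6490·0.3510/221) = 0.03211.
SE(p̂₁ − p̂₂) = √(SE₁² + SE₂²) = √(0.00015129 + 0.0010310521) = 0.03439, since the two samples are independent.
At 80% confidence z* = 1.282; margin = 1.282 × 0.03439 = 0.04409.
The difference is 0.2030 − 0.6490 = -0.4460, so the interval is -0.4460 ± 0.04409 = (-0.4901, -0.4019).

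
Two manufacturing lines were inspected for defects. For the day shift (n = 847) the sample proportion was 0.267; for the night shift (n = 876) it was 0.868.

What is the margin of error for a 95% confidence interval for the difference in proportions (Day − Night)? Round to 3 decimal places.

0.037

Each SE is √(p̂(1−p̂)/n): √(0.2670·0.7330/847) = 0.01520 and √(0.8680·0.1320/876) = 0.01144.
SE(p̂₁ − p̂₂) = √(SE₁² + SE₂²) = √(0.00023104 + 0.0001308736) = 0.01902, since the two samples are independent.
At 95% confidence z* = 1.960; margin = 1.960 × 0.01902 = 0.03728.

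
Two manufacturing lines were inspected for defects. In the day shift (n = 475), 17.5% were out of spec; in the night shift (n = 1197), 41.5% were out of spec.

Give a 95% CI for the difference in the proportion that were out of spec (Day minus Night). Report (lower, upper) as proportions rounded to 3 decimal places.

(-0.284, -0.196)

SE₁ = √(p̂₁(1−p̂₁)/n₁) = √(0.1750·0.8250/475) = 0.01743; SE₂ = √(0.4150·0.5850/1197) = 0.01424.
Independent samples: SE of the difference = √(SE₁² + SE₂²) = √(0.0003038049 + 0.0002027776) = 0.02251.
z* for 95% confidence is 1.960, so the margin of error is 1.960 × 0.02251 = 0.04412.
Point estimate p̂₁ − p̂₂ = 0.1750 − 0.4150 = -0.2400.
-0.2400 ± 0.04412 → (-0.284, -0.196).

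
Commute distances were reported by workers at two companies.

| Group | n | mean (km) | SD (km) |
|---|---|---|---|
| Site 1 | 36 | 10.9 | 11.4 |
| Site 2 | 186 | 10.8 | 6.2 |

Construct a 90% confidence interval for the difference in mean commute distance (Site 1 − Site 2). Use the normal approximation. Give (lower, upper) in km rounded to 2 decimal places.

SE₁ = s₁/√n₁ = 11.4/√36 = 1.9000; SE₂ = 6.2/√186 = 0.4546.
Independent samples, unequal variances: SE_diff = √(SE₁² + SE₂²) = √(3.61 + 0.20666116) = 1.9536.
z* = 1.645, so margin of error = 1.645 × 1.9536 = 3.2137.
Difference in means = 10.9 − 10.8 = 0.1000.
0.1000 ± 3.2137 → (-3.11, 3.31).

(-3.11, 3.31)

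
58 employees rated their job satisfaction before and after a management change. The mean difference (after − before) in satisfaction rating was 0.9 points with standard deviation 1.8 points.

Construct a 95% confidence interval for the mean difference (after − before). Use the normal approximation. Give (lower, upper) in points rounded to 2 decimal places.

Paired design: SE = s_d/√n = 1.8/√58 = 0.2364.
z* = 1.960; margin of error = 1.960 × 0.2364 = 0.4633.
0.9 ± 0.4633 → (0.44, 1.36).

(0.44, 1.36)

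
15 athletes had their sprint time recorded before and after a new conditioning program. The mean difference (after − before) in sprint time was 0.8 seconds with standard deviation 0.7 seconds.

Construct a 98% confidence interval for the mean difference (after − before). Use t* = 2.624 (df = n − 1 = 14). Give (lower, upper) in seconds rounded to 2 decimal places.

Paired design: SE = s_d/√n = 0.7/√15 = 0.1807.
t* = 2.624; margin of error = 2.624 × 0.1807 = 0.4742.
0.8 ± 0.4742 → (0.33, 1.27).

(0.33, 1.27)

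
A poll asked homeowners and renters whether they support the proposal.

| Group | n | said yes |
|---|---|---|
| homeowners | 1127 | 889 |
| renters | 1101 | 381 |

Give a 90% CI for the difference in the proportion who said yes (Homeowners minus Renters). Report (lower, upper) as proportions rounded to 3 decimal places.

(0.412, 0.474)

p̂₁ = 889/1127 = 0.7888 and p̂₂ = 381/1101 = 0.3460.
SE₁ = √(p̂₁(1−p̂₁)/n₁) = √(0.7888·0.2112/1127) = 0.01216; SE₂ = √(0.3460·0.6540/1101) = 0.01434.
Independent samples: SE of the difference = √(SE₁² + SE₂²) = √(0.0001478656 + 0.0002056356) = 0.01880.
z* for 90% confidence is 1.645, so the margin of error is 1.645 × 0.01880 = 0.03093.
Point estimate p̂₁ − p̂₂ = 0.7888 − 0.3460 = 0.4428.
0.4428 ± 0.03093 → (0.412, 0.474).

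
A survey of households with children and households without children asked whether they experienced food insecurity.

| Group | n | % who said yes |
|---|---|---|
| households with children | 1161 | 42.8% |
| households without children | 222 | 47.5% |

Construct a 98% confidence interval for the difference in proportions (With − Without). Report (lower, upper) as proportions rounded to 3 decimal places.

Each SE is √(p̂(1−p̂)/n): √(0.4280·0.5720/1161) = 0.01452 and √(0.4750·0.5250/222) = 0.03352.
SE(p̂₁ − p̂₂) = √(SE₁² + SE₂²) = √(0.0002108304 + 0.0011235904) = 0.03653, since the two samples are independent.
At 98% confidence z* = 2.326; margin = 2.326 × 0.03653 = 0.08497.
The difference is 0.4280 − 0.4750 = -0.0470, so the interval is -0.0470 ± 0.08497 = (-0.132, 0.038).

(-0.132, 0.038)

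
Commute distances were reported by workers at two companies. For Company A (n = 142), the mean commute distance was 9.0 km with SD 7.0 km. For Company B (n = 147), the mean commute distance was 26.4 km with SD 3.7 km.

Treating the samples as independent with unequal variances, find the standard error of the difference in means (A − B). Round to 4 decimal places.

0.6620

SE₁ = s₁/√n₁ = 7.0/√142 = 0.5874; SE₂ = 3.7/√147 = 0.3052.
Independent samples, unequal variances: SE_diff = √(SE₁² + SE₂²) = √(0.34503876 + 0.09314704) = 0.6620.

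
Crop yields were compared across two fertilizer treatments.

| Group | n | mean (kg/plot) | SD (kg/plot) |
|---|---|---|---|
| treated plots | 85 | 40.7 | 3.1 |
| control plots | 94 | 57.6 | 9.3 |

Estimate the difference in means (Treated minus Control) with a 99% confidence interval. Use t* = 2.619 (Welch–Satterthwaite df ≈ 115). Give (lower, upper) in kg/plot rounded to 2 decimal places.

(-19.56, -14.24)

Standard errors of each mean: 3.1/√85 = 0.3362 and 9.3/√94 = 0.9592.
SE(x̄₁ − x̄₂) = √(0.3362² + 0.9592²) = 1.0164 for independent samples with unequal variances.
With t* = 2.619, the margin is 2.619 × 1.0164 = 2.6620.
x̄₁ − x̄₂ = 40.7 − 57.6 = -16.9000; the interval is -16.9000 ± 2.6620 = (-19.56, -14.24).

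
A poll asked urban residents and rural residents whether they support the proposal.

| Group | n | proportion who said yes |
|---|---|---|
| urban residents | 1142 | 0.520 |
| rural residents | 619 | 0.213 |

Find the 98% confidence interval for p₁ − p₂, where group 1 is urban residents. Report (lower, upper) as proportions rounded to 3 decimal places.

(0.256, 0.358)

Each SE is √(p̂(1−p̂)/n): √(0.5200·0.4800/1142) = 0.01478 and √(0.2130·0.7870/619) = 0.01646.
SE(p̂₁ − p̂₂) = √(SE₁² + SE₂²) = √(0.0002184484 + 0.0002709316) = 0.02212, since the two samples are independent.
At 98% confidence z* = 2.326; margin = 2.326 × 0.02212 = 0.05145.
The difference is 0.5200 − 0.2130 = 0.3070, so the interval is 0.3070 ± 0.05145 = (0.256, 0.358).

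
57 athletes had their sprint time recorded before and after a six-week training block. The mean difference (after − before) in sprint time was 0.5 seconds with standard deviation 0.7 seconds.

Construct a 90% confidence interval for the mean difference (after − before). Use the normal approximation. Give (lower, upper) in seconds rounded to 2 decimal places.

(0.35, 0.65)

Paired design: SE = s_d/√n = 0.7/√57 = 0.0927.
z* = 1.645; margin of error = 1.645 × 0.0927 = 0.1525.
0.5 ± 0.1525 → (0.35, 0.65).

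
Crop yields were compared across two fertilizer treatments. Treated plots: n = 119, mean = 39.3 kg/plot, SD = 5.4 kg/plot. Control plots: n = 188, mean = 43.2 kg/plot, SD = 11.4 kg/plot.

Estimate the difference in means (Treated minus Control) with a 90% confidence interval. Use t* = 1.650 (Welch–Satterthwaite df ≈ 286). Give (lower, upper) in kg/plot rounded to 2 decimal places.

(-5.50, -2.30)

SE₁ = s₁/√n₁ = 5.4/√119 = 0.4950; SE₂ = 11.4/√188 = 0.8314.
Independent samples, unequal variances: SE_diff = √(SE₁² + SE₂²) = √(0.245025 + 0.69122596) = 0.9676.
t* = 1.650, so margin of error = 1.650 × 0.9676 = 1.5965.
Difference in means = 39.3 − 43.2 = -3.9000.
-3.9000 ± 1.5965 → (-5.50, -2.30).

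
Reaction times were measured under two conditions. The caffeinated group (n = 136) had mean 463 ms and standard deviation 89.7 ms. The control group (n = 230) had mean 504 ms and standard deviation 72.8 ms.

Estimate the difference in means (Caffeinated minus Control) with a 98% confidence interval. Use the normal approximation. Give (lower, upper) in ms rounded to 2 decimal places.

SE₁ = s₁/√n₁ = 89.7/√136 = 7.6917; SE₂ = 72.8/√230 = 4.8003.
Independent samples, unequal variances: SE_diff = √(SE₁² + SE₂²) = √(59.16224889 + 23.04288009) = 9.0667.
z* = 2.326, so margin of error = 2.326 × 9.0667 = 21.0891.
Difference in means = 463 − 504 = -41.0000.
-41.0000 ± 21.0891 → (-62.09, -19.91).

(-62.09, -19.91)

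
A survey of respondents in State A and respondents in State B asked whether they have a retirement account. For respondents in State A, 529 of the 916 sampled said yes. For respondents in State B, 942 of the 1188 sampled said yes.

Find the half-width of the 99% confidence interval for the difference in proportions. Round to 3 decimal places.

First, p̂₁ = 529/916 = 0.5775; p̂₂ = 942/1188 = 0.7929.
The two standard errors are √(0.5775×0.4225/916) = 0.01632 and √(0.7929×0.2071/1188) = 0.01176.
Because the samples are independent, SE_diff = √(0.01632² + 0.01176²) = 0.02012.
Using z* = 2.576 for 99%, ME = 2.576 × 0.02012 = 0.05183.

0.052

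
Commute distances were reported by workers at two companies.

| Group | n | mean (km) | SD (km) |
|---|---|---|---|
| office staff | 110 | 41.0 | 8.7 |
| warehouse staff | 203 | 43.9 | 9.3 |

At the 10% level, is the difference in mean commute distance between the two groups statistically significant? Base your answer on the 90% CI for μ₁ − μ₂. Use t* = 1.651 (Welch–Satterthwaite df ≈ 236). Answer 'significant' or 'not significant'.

significant

Per-group SEs: s₁/√n₁ = 8.7/√110 = 0.8295, s₂/√n₂ = 9.3/√203 = 0.6527.
Unpooled SE of the difference: √(0.68807025 + 0.42601729) = 1.0555.
Margin of error = t* · SE = 1.651 × 1.0555 = 1.7426.
x̄₁ − x̄₂ = 41.0 − 43.9 = -2.9000.
CI: -2.9000 ± 1.7426 = (-4.6426, -1.1574).
The interval (-4.6426, -1.1574) does not contain 0, so the difference is significant.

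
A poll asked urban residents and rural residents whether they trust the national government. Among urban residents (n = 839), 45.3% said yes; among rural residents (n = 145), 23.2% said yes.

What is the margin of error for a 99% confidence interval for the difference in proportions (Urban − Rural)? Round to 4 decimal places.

0.1006

Each SE is √(p̂(1−p̂)/n): √(0.4530·0.5470/839) = 0.01719 and √(0.2320·0.7680/145) = 0.03505.
SE(p̂₁ − p̂₂) = √(SE₁² + SE₂²) = √(0.0002954961 + 0.0012285025) = 0.03904, since the two samples are independent.
At 99% confidence z* = 2.576; margin = 2.576 × 0.03904 = 0.10057.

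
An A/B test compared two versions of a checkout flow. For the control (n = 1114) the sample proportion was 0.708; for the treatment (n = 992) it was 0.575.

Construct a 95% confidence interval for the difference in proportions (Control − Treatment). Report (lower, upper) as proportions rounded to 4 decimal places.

(0.0923, 0.1737)

SE₁ = √(p̂₁(1−p̂₁)/n₁) = √(0.7080·0.2920/1114) = 0.01362; SE₂ = √(0.5750·0.4250/992) = 0.01570.
Independent samples: SE of the difference = √(SE₁² + SE₂²) = √(0.0001855044 + 0.00024649) = 0.02078.
z* for 95% confidence is 1.960, so the margin of error is 1.960 × 0.02078 = 0.04073.
Point estimate p̂₁ − p̂₂ = 0.7080 − 0.5750 = 0.1330.
0.1330 ± 0.04073 → (0.0923, 0.1737).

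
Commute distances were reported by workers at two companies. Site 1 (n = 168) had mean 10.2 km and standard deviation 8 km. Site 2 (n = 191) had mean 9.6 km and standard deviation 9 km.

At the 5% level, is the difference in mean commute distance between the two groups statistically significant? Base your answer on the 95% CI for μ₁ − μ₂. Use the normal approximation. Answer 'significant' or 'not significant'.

not significant

SE₁ = s₁/√n₁ = 8/√168 = 0.6172; SE₂ = 9/√191 = 0.6512.
Independent samples, unequal variances: SE_diff = √(SE₁² + SE₂²) = √(0.38093584 + 0.42406144) = 0.8972.
z* = 1.960, so margin of error = 1.960 × 0.8972 = 1.7585.
Difference in means = 10.2 − 9.6 = 0.6000.
0.6000 ± 1.7585 → (-1.1585, 2.3585).
The interval (-1.1585, 2.3585) contains 0, so the difference is not significant.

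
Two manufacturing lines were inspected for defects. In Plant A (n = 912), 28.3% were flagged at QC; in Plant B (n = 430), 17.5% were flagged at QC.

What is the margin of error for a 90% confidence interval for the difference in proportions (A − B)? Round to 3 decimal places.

SE₁ = √(p̂₁(1−p̂₁)/n₁) = √(0.2830·0.7170/912) = 0.01492; SE₂ = √(0.1750·0.8250/430) = 0.01832.
Independent samples: SE of the difference = √(SE₁² + SE₂²) = √(0.0002226064 + 0.0003356224) = 0.02363.
z* for 90% confidence is 1.645, so the margin of error is 1.645 × 0.02363 = 0.03887.

0.039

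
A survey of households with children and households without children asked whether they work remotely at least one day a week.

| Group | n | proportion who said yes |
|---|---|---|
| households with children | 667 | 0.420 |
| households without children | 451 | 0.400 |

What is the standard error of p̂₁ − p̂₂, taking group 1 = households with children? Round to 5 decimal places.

Each SE is √(p̂(1−p̂)/n): √(0.4200·0.5800/667) = 0.01911 and √(0.4000·0.6000/451) = 0.02307.
SE(p̂₁ − p̂₂) = √(SE₁² + SE₂²) = √(0.0003651921 + 0.0005322249) = 0.02996, since the two samples are independent.

0.02996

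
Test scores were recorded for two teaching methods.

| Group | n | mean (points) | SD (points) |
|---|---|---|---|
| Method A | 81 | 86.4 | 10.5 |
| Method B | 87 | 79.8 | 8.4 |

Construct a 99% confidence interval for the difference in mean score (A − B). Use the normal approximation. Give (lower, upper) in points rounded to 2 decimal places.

SE₁ = s₁/√n₁ = 10.5/√81 = 1.1667; SE₂ = 8.4/√87 = 0.9006.
Independent samples, unequal variances: SE_diff = √(SE₁² + SE₂²) = √(1.36118889 + 0.81108036) = 1.4739.
z* = 2.576, so margin of error = 2.576 × 1.4739 = 3.7968.
Difference in means = 86.4 − 79.8 = 6.6000.
6.6000 ± 3.7968 → (2.80, 10.40).

(2.80, 10.40)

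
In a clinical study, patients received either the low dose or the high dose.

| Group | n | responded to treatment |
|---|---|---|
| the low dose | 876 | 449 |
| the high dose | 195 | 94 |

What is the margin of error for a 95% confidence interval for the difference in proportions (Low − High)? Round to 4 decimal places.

0.0776

Sample proportions: 449/876 = 0.5126, 94/195 = 0.4821.
Each SE is √(p̂(1−p̂)/n): √(0.5126·0.4874/876) = 0.01689 and √(0.4821·0.5179/195) = 0.03578.
SE(p̂₁ − p̂₂) = √(SE₁² + SE₂²) = √(0.0002852721 + 0.0012802084) = 0.03957, since the two samples are independent.
At 95% confidence z* = 1.960; margin = 1.960 × 0.03957 = 0.07756.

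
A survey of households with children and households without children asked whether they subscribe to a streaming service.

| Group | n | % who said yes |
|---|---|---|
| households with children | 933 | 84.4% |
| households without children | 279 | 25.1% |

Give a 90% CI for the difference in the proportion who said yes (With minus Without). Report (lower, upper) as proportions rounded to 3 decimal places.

The two standard errors are √(0.8440×0.1560/933) = 0.01188 and √(0.2510×0.7490/279) = 0.02596.
Because the samples are independent, SE_diff = √(0.01188² + 0.02596²) = 0.02855.
Using z* = 1.645 for 90%, ME = 1.645 × 0.02855 = 0.04696.
p̂₁ − p̂₂ = 0.5930; interval 0.5930 ± 0.04696 gives (0.546, 0.640).

(0.546, 0.640)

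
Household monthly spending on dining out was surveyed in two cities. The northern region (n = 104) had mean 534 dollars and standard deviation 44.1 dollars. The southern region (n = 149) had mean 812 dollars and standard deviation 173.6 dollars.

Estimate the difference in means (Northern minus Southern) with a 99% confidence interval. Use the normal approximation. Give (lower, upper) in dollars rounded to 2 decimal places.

Standard errors of each mean: 44.1/√104 = 4.3244 and 173.6/√149 = 14.2219.
SE(x̄₁ − x̄₂) = √(4.3244² + 14.2219²) = 14.8648 for independent samples with unequal variances.
With z* = 2.576, the margin is 2.576 × 14.8648 = 38.2917.
x̄₁ − x̄₂ = 534 − 812 = -278.0000; the interval is -278.0000 ± 38.2917 = (-316.29, -239.71).

(-316.29, -239.71)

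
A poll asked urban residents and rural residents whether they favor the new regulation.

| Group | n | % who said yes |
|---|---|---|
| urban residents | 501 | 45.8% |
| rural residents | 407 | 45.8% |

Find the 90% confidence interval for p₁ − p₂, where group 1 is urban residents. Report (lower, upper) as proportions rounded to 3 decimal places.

SE₁ = √(p̂₁(1−p̂₁)/n₁) = √(0.4580·0.5420/501) = 0.02226; SE₂ = √(0.4580·0.5420/407) = 0.02470.
Independent samples: SE of the difference = √(SE₁² + SE₂²) = √(0.0004955076 + 0.00061009) = 0.03325.
z* for 90% confidence is 1.645, so the margin of error is 1.645 × 0.03325 = 0.05470.
Point estimate p̂₁ − p̂₂ = 0.4580 − 0.4580 = 0.0000.
0.0000 ± 0.05470 → (-0.055, 0.055).

(-0.055, 0.055)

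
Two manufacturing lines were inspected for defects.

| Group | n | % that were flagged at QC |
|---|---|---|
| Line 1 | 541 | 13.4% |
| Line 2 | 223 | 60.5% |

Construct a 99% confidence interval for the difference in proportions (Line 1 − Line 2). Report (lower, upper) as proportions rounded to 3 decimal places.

(-0.563, -0.379)

SE₁ = √(p̂₁(1−p̂₁)/n₁) = √(0.1340·0.8660/541) = 0.01465; SE₂ = √(0.6050·0.3950/223) = 0.03274.
Independent samples: SE of the difference = √(SE₁² + SE₂²) = √(0.0002146225 + 0.0010719076) = 0.03587.
z* for 99% confidence is 2.576, so the margin of error is 2.576 × 0.03587 = 0.09240.
Point estimate p̂₁ − p̂₂ = 0.1340 − 0.6050 = -0.4710.
-0.4710 ± 0.09240 → (-0.563, -0.379).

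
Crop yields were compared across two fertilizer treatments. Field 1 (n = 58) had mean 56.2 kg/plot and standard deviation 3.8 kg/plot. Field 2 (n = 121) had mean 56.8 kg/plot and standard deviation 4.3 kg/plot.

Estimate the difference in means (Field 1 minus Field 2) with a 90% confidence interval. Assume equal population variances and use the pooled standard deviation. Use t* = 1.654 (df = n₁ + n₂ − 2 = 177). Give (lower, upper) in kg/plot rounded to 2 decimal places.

(-1.70, 0.50)

Pooled variance s_p² = [57·3.8² + 120·4.3²] / (58+121−2) = 17.1858, so s_p = 4.1456.
SE_diff = s_p·√(1/n₁ + 1/n₂) = 4.1456·√(1/58 + 1/121) = 0.6621.
t* = 1.654; margin = 1.654 × 0.6621 = 1.0951.
Difference = 56.2 − 56.8 = -0.6000.
-0.6000 ± 1.0951 → (-1.70, 0.50).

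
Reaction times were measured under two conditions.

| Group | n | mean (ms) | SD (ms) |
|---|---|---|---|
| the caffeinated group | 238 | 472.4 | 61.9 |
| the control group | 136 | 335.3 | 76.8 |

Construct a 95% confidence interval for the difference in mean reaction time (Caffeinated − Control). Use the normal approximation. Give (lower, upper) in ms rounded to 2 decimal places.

(121.99, 152.21)

Per-group SEs: s₁/√n₁ = 61.9/√238 = 4.0124, s₂/√n₂ = 76.8/√136 = 6.5855.
Unpooled SE of the difference: √(16.09935376 + 43.36881025) = 7.7116.
Margin of error = z* · SE = 1.960 × 7.7116 = 15.1147.
x̄₁ − x̄₂ = 472.4 − 335.3 = 137.1000.
CI: 137.1000 ± 15.1147 = (121.99, 152.21).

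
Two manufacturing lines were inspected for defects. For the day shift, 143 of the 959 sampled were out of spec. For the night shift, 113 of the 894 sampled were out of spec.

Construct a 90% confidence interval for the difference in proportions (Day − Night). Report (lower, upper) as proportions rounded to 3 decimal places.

Sample proportions: 143/959 = 0.1491, 113/894 = 0.1264.
Each SE is √(p̂(1−p̂)/n): √(0.1491·0.8509/959) = 0.01150 and √(0.1264·0.8736/894) = 0.01111.
SE(p̂₁ − p̂₂) = √(SE₁² + SE₂²) = √(0.00013225 + 0.0001234321) = 0.01599, since the two samples are independent.
At 90% confidence z* = 1.645; margin = 1.645 × 0.01599 = 0.02630.
The difference is 0.1491 − 0.1264 = 0.0227, so the interval is 0.0227 ± 0.02630 = (-0.004, 0.049).

(-0.004, 0.049)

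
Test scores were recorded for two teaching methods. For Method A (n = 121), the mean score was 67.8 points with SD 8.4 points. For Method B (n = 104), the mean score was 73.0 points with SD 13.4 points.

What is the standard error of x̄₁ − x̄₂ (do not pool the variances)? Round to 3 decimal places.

1.520

SE₁ = s₁/√n₁ = 8.4/√121 = 0.7636; SE₂ = 13.4/√104 = 1.3140.
Independent samples, unequal variances: SE_diff = √(SE₁² + SE₂²) = √(0.58308496 + 1.726596) = 1.5198.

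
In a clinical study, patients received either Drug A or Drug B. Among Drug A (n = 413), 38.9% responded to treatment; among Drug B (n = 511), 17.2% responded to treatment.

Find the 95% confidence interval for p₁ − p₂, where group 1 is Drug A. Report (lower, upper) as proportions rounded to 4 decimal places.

(0.1597, 0.2743)

SE₁ = √(p̂₁(1−p̂₁)/n₁) = √(0.3890·0.6110/413) = 0.02399; SE₂ = √(0.1720·0.8280/511) = 0.01669.
Independent samples: SE of the difference = √(SE₁² + SE₂²) = √(0.0005755201 + 0.0002785561) = 0.02922.
z* for 95% confidence is 1.960, so the margin of error is 1.960 × 0.02922 = 0.05727.
Point estimate p̂₁ − p̂₂ = 0.3890 − 0.1720 = 0.2170.
0.2170 ± 0.05727 → (0.1597, 0.2743).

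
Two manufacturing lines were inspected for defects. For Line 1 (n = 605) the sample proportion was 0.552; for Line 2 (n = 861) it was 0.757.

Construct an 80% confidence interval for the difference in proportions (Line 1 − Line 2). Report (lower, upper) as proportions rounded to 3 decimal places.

SE₁ = √(p̂₁(1−p̂₁)/n₁) = √(0.5520·0.4480/605) = 0.02022; SE₂ = √(0.7570·0.2430/861) = 0.01462.
Independent samples: SE of the difference = √(SE₁² + SE₂²) = √(0.0004088484 + 0.0002137444) = 0.02495.
z* for 80% confidence is 1.282, so the margin of error is 1.282 × 0.02495 = 0.03199.
Point estimate p̂₁ − p̂₂ = 0.5520 − 0.7570 = -0.2050.
-0.2050 ± 0.03199 → (-0.237, -0.173).

(-0.237, -0.173)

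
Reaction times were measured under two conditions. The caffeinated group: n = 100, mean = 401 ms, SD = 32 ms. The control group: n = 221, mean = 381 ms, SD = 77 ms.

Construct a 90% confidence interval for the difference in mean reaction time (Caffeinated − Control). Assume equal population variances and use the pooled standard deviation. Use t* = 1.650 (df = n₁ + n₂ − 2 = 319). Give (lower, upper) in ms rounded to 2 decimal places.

(6.80, 33.20)

Pooled variance s_p² = [99·32² + 220·77²] / (100+221−2) = 4406.7586, so s_p = 66.3834.
SE_diff = s_p·√(1/n₁ + 1/n₂) = 66.3834·√(1/100 + 1/221) = 8.0005.
t* = 1.650; margin = 1.650 × 8.0005 = 13.2008.
Difference = 401 − 381 = 20.0000.
20.0000 ± 13.2008 → (6.80, 33.20).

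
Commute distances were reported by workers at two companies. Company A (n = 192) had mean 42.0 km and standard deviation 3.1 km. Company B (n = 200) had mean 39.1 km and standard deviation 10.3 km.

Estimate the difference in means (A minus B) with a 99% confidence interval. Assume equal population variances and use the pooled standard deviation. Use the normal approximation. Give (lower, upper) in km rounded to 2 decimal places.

Pooled variance s_p² = [191·3.1² + 199·10.3²] / (192+200−2) = 58.8395, so s_p = 7.6707.
SE_diff = s_p·√(1/n₁ + 1/n₂) = 7.6707·√(1/192 + 1/200) = 0.7750.
z* = 2.576; margin = 2.576 × 0.7750 = 1.9964.
Difference = 42.0 − 39.1 = 2.9000.
2.9000 ± 1.9964 → (0.90, 4.90).

(0.90, 4.90)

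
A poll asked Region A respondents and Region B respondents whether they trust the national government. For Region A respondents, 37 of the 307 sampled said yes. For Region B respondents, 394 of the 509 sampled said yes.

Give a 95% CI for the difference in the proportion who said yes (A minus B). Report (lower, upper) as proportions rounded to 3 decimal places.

(-0.705, -0.602)

First, p̂₁ = 37/307 = 0.1205; p̂₂ = 394/509 = 0.7741.
The two standard errors are √(0.1205×0.8795/307) = 0.01858 and √(0.7741×0.2259/509) = 0.01854.
Because the samples are independent, SE_diff = √(0.01858² + 0.01854²) = 0.02625.
Using z* = 1.960 for 95%, ME = 1.960 × 0.02625 = 0.05145.
p̂₁ − p̂₂ = -0.6536; interval -0.6536 ± 0.05145 gives (-0.705, -0.602).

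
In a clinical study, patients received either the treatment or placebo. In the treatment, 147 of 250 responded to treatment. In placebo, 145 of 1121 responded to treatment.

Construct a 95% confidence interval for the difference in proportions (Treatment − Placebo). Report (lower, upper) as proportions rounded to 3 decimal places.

First, p̂₁ = 147/250 = 0.5880; p̂₂ = 145/1121 = 0.1293.
The two standard errors are √(0.5880×0.4120/250) = 0.03113 and √(0.1293×0.8707/1121) = 0.01002.
Because the samples are independent, SE_diff = √(0.03113² + 0.01002²) = 0.03270.
Using z* = 1.960 for 95%, ME = 1.960 × 0.03270 = 0.06409.
p̂₁ − p̂₂ = 0.4587; interval 0.4587 ± 0.06409 gives (0.395, 0.523).

(0.395, 0.523)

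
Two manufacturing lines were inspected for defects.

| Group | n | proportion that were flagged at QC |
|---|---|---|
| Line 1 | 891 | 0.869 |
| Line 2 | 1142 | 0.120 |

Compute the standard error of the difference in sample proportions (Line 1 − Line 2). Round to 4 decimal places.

SE₁ = √(p̂₁(1−p̂₁)/n₁) = √(0.8690·0.1310/891) = 0.01130; SE₂ = √(0.1200·0.8800/1142) = 0.00962.
Independent samples: SE of the difference = √(SE₁² + SE₂²) = √(0.00012769 + 0.0000925444) = 0.01484.

0.0148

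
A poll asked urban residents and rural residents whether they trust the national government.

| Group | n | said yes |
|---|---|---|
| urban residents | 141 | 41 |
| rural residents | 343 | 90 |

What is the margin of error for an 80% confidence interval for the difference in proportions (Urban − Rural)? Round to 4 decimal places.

First, p̂₁ = 41/141 = 0.2908; p̂₂ = 90/343 = 0.2624.
The two standard errors are √(0.2908×0.7092/141) = 0.03824 and √(0.2624×0.7376/343) = 0.02375.
Because the samples are independent, SE_diff = √(0.03824² + 0.02375²) = 0.04502.
Using z* = 1.282 for 80%, ME = 1.282 × 0.04502 = 0.05772.

0.0577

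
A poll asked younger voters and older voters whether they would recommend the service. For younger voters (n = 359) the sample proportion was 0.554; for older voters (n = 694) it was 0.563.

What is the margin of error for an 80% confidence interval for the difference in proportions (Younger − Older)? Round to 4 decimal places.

SE₁ = √(p̂₁(1−p̂₁)/n₁) = √(0.5540·0.4460/359) = 0.02623; SE₂ = √(0.5630·0.4370/694) = 0.01883.
Independent samples: SE of the difference = √(SE₁² + SE₂²) = √(0.0006880129 + 0.0003545689) = 0.03229.
z* for 80% confidence is 1.282, so the margin of error is 1.282 × 0.03229 = 0.04140.

0.0414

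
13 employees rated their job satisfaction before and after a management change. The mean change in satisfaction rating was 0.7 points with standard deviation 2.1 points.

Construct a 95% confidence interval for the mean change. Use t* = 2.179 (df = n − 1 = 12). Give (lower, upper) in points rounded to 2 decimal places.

This is a matched-pairs design, so SE = s_d/√n = 2.1/√13 = 0.5824.
Margin = 2.179 × 0.5824 = 1.2690; the interval is 0.7 ± 1.2690 = (-0.57, 1.97).

(-0.57, 1.97)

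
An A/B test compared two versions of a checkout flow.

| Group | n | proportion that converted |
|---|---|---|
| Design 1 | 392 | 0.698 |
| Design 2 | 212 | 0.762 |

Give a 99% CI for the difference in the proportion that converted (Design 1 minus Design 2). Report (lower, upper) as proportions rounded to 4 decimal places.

SE₁ = √(p̂₁(1−p̂₁)/n₁) = √(0.6980·0.3020/392) = 0.02319; SE₂ = √(0.7620·0.2380/212) = 0.02925.
Independent samples: SE of the difference = √(SE₁² + SE₂²) = √(0.0005377761 + 0.0008555625) = 0.03733.
z* for 99% confidence is 2.576, so the margin of error is 2.576 × 0.03733 = 0.09616.
Point estimate p̂₁ − p̂₂ = 0.6980 − 0.7620 = -0.0640.
-0.0640 ± 0.09616 → (-0.1602, 0.0322).

(-0.1602, 0.0322)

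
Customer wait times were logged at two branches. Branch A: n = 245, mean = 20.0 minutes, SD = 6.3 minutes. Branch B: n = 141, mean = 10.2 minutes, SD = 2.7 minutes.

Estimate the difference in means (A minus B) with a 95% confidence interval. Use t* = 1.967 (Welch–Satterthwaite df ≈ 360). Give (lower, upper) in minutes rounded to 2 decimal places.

(8.89, 10.71)

Per-group SEs: s₁/√n₁ = 6.3/√245 = 0.4025, s₂/√n₂ = 2.7/√141 = 0.2274.
Unpooled SE of the difference: √(0.16200625 + 0.05171076) = 0.4623.
Margin of error = t* · SE = 1.967 × 0.4623 = 0.9093.
x̄₁ − x̄₂ = 20.0 − 10.2 = 9.8000.
CI: 9.8000 ± 0.9093 = (8.89, 10.71).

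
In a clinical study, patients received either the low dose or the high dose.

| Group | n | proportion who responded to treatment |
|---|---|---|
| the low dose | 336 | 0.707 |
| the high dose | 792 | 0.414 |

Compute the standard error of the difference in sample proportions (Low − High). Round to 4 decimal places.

The two standard errors are √(0.7070×0.2930/336) = 0.02483 and √(0.4140×0.5860/792) = 0.01750.
Because the samples are independent, SE_diff = √(0.02483² + 0.01750²) = 0.03038.

0.0304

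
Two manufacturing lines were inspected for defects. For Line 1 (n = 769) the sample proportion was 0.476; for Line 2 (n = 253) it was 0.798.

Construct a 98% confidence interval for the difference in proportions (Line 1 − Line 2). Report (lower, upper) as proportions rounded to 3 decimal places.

The two standard errors are √(0.4760×0.5240/769) = 0.01801 and √(0.7980×0.2020/253) = 0.02524.
Because the samples are independent, SE_diff = √(0.01801² + 0.02524²) = 0.03101.
Using z* = 2.326 for 98%, ME = 2.326 × 0.03101 = 0.07213.
p̂₁ − p̂₂ = -0.3220; interval -0.3220 ± 0.07213 gives (-0.394, -0.250).

(-0.394, -0.250)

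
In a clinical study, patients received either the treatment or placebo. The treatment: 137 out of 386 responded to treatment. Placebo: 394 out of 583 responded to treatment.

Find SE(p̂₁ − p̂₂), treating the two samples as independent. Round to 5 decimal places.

First, p̂₁ = 137/386 = 0.3549; p̂₂ = 394/583 = 0.6758.
The two standard errors are √(0.3549×0.6451/386) = 0.02435 and √(0.6758×0.3242/583) = 0.01939.
Because the samples are independent, SE_diff = √(0.02435² + 0.01939²) = 0.03113.

0.03113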